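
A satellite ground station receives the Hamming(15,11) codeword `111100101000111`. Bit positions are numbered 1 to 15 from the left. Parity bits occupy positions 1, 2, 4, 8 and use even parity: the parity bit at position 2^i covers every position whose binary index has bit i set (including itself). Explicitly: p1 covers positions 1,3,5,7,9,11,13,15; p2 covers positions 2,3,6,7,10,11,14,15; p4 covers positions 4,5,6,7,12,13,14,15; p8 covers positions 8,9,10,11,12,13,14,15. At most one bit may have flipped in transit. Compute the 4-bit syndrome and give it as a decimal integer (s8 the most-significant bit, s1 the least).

6

s1: b1⊕b3⊕b5⊕b7⊕b9⊕b11⊕b13⊕b15 = 1⊕1⊕0⊕1⊕1⊕0⊕1⊕1 = 0
s2: b2⊕b3⊕b6⊕b7⊕b10⊕b11⊕b14⊕b15 = 1⊕1⊕0⊕1⊕0⊕0⊕1⊕1 = 1
s4: b4⊕b5⊕b6⊕b7⊕b12⊕b13⊕b14⊕b15 = 1⊕0⊕0⊕1⊕0⊕1⊕1⊕1 = 1
s8: b8⊕b9⊕b10⊕b11⊕b12⊕b13⊕b14⊕b15 = 0⊕1⊕0⊕0⊕0⊕1⊕1⊕1 = 0
Syndrome (s8...s1) = 0110 → position 6.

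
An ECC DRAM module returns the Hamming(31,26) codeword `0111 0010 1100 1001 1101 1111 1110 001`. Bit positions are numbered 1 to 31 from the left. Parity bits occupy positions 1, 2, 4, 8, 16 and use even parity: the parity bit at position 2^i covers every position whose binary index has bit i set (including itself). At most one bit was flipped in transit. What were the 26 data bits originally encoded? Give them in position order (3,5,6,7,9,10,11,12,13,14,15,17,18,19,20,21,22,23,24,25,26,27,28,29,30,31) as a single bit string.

10011100100110111111110001

s1: b1⊕b3⊕b5⊕b7⊕b9⊕b11⊕b13⊕b15⊕b17⊕b19⊕b21⊕b23⊕b25⊕b27⊕b29⊕b31 = 0⊕1⊕0⊕1⊕1⊕0⊕1⊕0⊕1⊕0⊕1⊕1⊕1⊕1⊕0⊕1 = 0
s2: b2⊕b3⊕b6⊕b7⊕b10⊕b11⊕b14⊕b15⊕b18⊕b19⊕b22⊕b23⊕b26⊕b27⊕b30⊕b31 = 1⊕1⊕0⊕1⊕1⊕0⊕0⊕0⊕1⊕0⊕1⊕1⊕1⊕1⊕0⊕1 = 0
s4: b4⊕b5⊕b6⊕b7⊕b12⊕b13⊕b14⊕b15⊕b20⊕b21⊕b22⊕b23⊕b28⊕b29⊕b30⊕b31 = 1⊕0⊕0⊕1⊕0⊕1⊕0⊕0⊕1⊕1⊕1⊕1⊕0⊕0⊕0⊕1 = 0
s8: b8⊕b9⊕b10⊕b11⊕b12⊕b13⊕b14⊕b15⊕b24⊕b25⊕b26⊕b27⊕b28⊕b29⊕b30⊕b31 = 0⊕1⊕1⊕0⊕0⊕1⊕0⊕0⊕1⊕1⊕1⊕1⊕0⊕0⊕0⊕1 = 0
s16: b16⊕b17⊕b18⊕b19⊕b20⊕b21⊕b22⊕b23⊕b24⊕b25⊕b26⊕b27⊕b28⊕b29⊕b30⊕b31 = 1⊕1⊕1⊕0⊕1⊕1⊕1⊕1⊕1⊕1⊕1⊕1⊕0⊕0⊕0⊕1 = 0
Syndrome (s16...s1) = 00000 → position 0 (no error).
No correction needed.
Data bits at positions 3,5,6,7,9,10,11,12,13,14,15,17,18,19,20,21,22,23,24,25,26,27,28,29,30,31: 10011100100110111111110001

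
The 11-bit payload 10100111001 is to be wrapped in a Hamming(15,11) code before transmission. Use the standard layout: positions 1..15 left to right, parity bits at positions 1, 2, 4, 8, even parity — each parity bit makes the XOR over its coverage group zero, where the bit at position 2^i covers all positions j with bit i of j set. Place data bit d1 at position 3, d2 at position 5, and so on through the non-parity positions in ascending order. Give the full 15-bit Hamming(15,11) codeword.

111101000111001

Place data bits at non-power-of-two positions: b3=1, b5=0, b6=1, b7=0, b9=0, b10=1, b11=1, b12=1, b13=0, b14=0, b15=1.
p1 = XOR of data positions {3,5,7,9,11,13,15} = 1⊕0⊕0⊕0⊕1⊕0⊕1 = 1
p2 = XOR of data positions {3,6,7,10,11,14,15} = 1⊕1⊕0⊕1⊕1⊕0⊕1 = 1
p4 = XOR of data positions {5,6,7,12,13,14,15} = 0⊕1⊕0⊕1⊕0⊕0⊕1 = 1
p8 = XOR of data positions {9,10,11,12,13,14,15} = 0⊕1⊕1⊕1⊕0⊕0⊕1 = 0
Codeword b1..b15 = 111101000111001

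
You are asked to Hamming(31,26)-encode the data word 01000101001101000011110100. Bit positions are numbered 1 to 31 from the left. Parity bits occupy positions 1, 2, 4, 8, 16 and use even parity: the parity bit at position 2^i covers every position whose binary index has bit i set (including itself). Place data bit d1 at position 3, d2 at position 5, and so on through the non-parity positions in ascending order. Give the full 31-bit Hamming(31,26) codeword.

1100100001010011101000011110100

Place data bits at non-power-of-two positions: b3=0, b5=1, b6=0, b7=0, b9=0, b10=1, b11=0, b12=1, b13=0, b14=0, b15=1, b17=1, b18=0, b19=1, b20=0, b21=0, b22=0, b23=0, b24=1, b25=1, b26=1, b27=1, b28=0, b29=1, b30=0, b31=0.
p1 = XOR of data positions {3,5,7,9,11,13,15,17,19,21,23,25,27,29,31} = 0⊕1⊕0⊕0⊕0⊕0⊕1⊕1⊕1⊕0⊕0⊕1⊕1⊕1⊕0 = 1
p2 = XOR of data positions {3,6,7,10,11,14,15,18,19,22,23,26,27,30,31} = 0⊕0⊕0⊕1⊕0⊕0⊕1⊕0⊕1⊕0⊕0⊕1⊕1⊕0⊕0 = 1
p4 = XOR of data positions {5,6,7,12,13,14,15,20,21,22,23,28,29,30,31} = 1⊕0⊕0⊕1⊕0⊕0⊕1⊕0⊕0⊕0⊕0⊕0⊕1⊕0⊕0 = 0
p8 = XOR of data positions {9,10,11,12,13,14,15,24,25,26,27,28,29,30,31} = 0⊕1⊕0⊕1⊕0⊕0⊕1⊕1⊕1⊕1⊕1⊕0⊕1⊕0⊕0 = 0
p16 = XOR of data positions {17,18,19,20,21,22,23,24,25,26,27,28,29,30,31} = 1⊕0⊕1⊕0⊕0⊕0⊕0⊕1⊕1⊕1⊕1⊕0⊕1⊕0⊕0 = 1
Codeword b1..b31 = 1100100001010011101000011110100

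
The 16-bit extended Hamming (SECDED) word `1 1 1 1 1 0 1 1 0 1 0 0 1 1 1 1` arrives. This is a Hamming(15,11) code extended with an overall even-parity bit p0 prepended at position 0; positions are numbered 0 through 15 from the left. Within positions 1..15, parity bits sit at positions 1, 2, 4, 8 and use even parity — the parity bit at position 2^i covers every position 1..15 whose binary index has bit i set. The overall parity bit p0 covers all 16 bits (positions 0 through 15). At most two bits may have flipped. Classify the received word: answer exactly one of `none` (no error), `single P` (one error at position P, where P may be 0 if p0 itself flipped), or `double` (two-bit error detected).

s1: b1⊕b3⊕b5⊕b7⊕b9⊕b11⊕b13⊕b15 = 1⊕1⊕0⊕1⊕1⊕0⊕1⊕1 = 0
s2: b2⊕b3⊕b6⊕b7⊕b10⊕b11⊕b14⊕b15 = 1⊕1⊕1⊕1⊕0⊕0⊕1⊕1 = 0
s4: b4⊕b5⊕b6⊕b7⊕b12⊕b13⊕b14⊕b15 = 1⊕0⊕1⊕1⊕1⊕1⊕1⊕1 = 1
s8: b8⊕b9⊕b10⊕b11⊕b12⊕b13⊕b14⊕b15 = 0⊕1⊕0⊕0⊕1⊕1⊕1⊕1 = 1
Syndrome (s8...s1) = 1100 → position 12.
Overall parity (XOR of all 16 bits, including p0): 1⊕1⊕1⊕1⊕1⊕0⊕1⊕1⊕0⊕1⊕0⊕0⊕1⊕1⊕1⊕1 = 0
Overall=0, syndrome position=12 → double-bit error detected (uncorrectable).

double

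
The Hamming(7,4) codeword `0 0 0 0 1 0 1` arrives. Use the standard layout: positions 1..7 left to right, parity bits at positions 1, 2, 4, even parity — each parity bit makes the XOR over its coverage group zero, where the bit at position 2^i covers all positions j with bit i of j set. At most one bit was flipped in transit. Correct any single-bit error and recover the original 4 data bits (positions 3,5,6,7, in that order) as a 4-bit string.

s1: b1⊕b3⊕b5⊕b7 = 0⊕0⊕1⊕1 = 0
s2: b2⊕b3⊕b6⊕b7 = 0⊕0⊕0⊕1 = 1
s4: b4⊕b5⊕b6⊕b7 = 0⊕1⊕0⊕1 = 0
Syndrome (s4...s1) = 010 → position 2.
Flip bit 2: corrected codeword = 0100101
Data bits at positions 3,5,6,7: 0101

0101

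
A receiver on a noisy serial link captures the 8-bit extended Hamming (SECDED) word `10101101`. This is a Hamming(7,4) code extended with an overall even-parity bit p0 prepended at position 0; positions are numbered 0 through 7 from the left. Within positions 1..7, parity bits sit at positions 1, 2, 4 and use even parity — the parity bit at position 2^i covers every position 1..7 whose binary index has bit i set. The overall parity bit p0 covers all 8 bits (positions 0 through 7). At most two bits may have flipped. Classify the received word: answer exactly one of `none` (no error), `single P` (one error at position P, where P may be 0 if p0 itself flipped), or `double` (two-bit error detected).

single 4

s1: b1⊕b3⊕b5⊕b7 = 0⊕0⊕1⊕1 = 0
s2: b2⊕b3⊕b6⊕b7 = 1⊕0⊕0⊕1 = 0
s4: b4⊕b5⊕b6⊕b7 = 1⊕1⊕0⊕1 = 1
Syndrome (s4...s1) = 100 → position 4.
Overall parity (XOR of all 8 bits, including p0): 1⊕0⊕1⊕0⊕1⊕1⊕0⊕1 = 1
Overall=1, syndrome position=4 → single-bit error at position 4.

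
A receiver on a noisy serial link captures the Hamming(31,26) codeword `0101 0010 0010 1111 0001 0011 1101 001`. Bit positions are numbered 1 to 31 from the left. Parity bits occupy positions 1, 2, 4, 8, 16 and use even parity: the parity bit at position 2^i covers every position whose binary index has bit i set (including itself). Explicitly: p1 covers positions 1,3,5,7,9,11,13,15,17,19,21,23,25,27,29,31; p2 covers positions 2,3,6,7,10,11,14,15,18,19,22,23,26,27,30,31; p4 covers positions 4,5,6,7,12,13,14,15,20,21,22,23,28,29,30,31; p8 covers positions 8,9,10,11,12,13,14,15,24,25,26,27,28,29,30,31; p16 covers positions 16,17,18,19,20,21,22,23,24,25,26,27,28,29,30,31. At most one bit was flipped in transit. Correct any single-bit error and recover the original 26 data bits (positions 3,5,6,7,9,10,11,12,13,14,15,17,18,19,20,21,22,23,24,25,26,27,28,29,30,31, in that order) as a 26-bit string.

s1: b1⊕b3⊕b5⊕b7⊕b9⊕b11⊕b13⊕b15⊕b17⊕b19⊕b21⊕b23⊕b25⊕b27⊕b29⊕b31 = 0⊕0⊕0⊕1⊕0⊕1⊕1⊕1⊕0⊕0⊕0⊕1⊕1⊕0⊕0⊕1 = 1
s2: b2⊕b3⊕b6⊕b7⊕b10⊕b11⊕b14⊕b15⊕b18⊕b19⊕b22⊕b23⊕b26⊕b27⊕b30⊕b31 = 1⊕0⊕0⊕1⊕0⊕1⊕1⊕1⊕0⊕0⊕0⊕1⊕1⊕0⊕0⊕1 = 0
s4: b4⊕b5⊕b6⊕b7⊕b12⊕b13⊕b14⊕b15⊕b20⊕b21⊕b22⊕b23⊕b28⊕b29⊕b30⊕b31 = 1⊕0⊕0⊕1⊕0⊕1⊕1⊕1⊕1⊕0⊕0⊕1⊕1⊕0⊕0⊕1 = 1
s8: b8⊕b9⊕b10⊕b11⊕b12⊕b13⊕b14⊕b15⊕b24⊕b25⊕b26⊕b27⊕b28⊕b29⊕b30⊕b31 = 0⊕0⊕0⊕1⊕0⊕1⊕1⊕1⊕1⊕1⊕1⊕0⊕1⊕0⊕0⊕1 = 1
s16: b16⊕b17⊕b18⊕b19⊕b20⊕b21⊕b22⊕b23⊕b24⊕b25⊕b26⊕b27⊕b28⊕b29⊕b30⊕b31 = 1⊕0⊕0⊕0⊕1⊕0⊕0⊕1⊕1⊕1⊕1⊕0⊕1⊕0⊕0⊕1 = 0
Syndrome (s16...s1) = 01101 → position 13.
Flip bit 13: corrected codeword = 0101001000100111000100111101001
Data bits at positions 3,5,6,7,9,10,11,12,13,14,15,17,18,19,20,21,22,23,24,25,26,27,28,29,30,31: 00010010011000100111101001

00010010011000100111101001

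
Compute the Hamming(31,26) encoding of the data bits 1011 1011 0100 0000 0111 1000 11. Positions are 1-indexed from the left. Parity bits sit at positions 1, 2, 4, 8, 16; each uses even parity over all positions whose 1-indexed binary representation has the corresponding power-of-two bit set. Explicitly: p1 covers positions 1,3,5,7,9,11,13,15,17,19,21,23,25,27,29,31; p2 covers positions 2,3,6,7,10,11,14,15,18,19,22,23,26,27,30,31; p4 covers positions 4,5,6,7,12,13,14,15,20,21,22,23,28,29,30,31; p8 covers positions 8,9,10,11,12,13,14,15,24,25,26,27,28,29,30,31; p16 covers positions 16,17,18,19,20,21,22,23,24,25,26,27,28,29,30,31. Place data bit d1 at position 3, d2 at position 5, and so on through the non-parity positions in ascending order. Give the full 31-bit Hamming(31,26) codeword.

1111011110110100000000111100011

Place data bits at non-power-of-two positions: b3=1, b5=0, b6=1, b7=1, b9=1, b10=0, b11=1, b12=1, b13=0, b14=1, b15=0, b17=0, b18=0, b19=0, b20=0, b21=0, b22=0, b23=1, b24=1, b25=1, b26=1, b27=0, b28=0, b29=0, b30=1, b31=1.
p1 = XOR of data positions {3,5,7,9,11,13,15,17,19,21,23,25,27,29,31} = 1⊕0⊕1⊕1⊕1⊕0⊕0⊕0⊕0⊕0⊕1⊕1⊕0⊕0⊕1 = 1
p2 = XOR of data positions {3,6,7,10,11,14,15,18,19,22,23,26,27,30,31} = 1⊕1⊕1⊕0⊕1⊕1⊕0⊕0⊕0⊕0⊕1⊕1⊕0⊕1⊕1 = 1
p4 = XOR of data positions {5,6,7,12,13,14,15,20,21,22,23,28,29,30,31} = 0⊕1⊕1⊕1⊕0⊕1⊕0⊕0⊕0⊕0⊕1⊕0⊕0⊕1⊕1 = 1
p8 = XOR of data positions {9,10,11,12,13,14,15,24,25,26,27,28,29,30,31} = 1⊕0⊕1⊕1⊕0⊕1⊕0⊕1⊕1⊕1⊕0⊕0⊕0⊕1⊕1 = 1
p16 = XOR of data positions {17,18,19,20,21,22,23,24,25,26,27,28,29,30,31} = 0⊕0⊕0⊕0⊕0⊕0⊕1⊕1⊕1⊕1⊕0⊕0⊕0⊕1⊕1 = 0
Codeword b1..b31 = 1111011110110100000000111100011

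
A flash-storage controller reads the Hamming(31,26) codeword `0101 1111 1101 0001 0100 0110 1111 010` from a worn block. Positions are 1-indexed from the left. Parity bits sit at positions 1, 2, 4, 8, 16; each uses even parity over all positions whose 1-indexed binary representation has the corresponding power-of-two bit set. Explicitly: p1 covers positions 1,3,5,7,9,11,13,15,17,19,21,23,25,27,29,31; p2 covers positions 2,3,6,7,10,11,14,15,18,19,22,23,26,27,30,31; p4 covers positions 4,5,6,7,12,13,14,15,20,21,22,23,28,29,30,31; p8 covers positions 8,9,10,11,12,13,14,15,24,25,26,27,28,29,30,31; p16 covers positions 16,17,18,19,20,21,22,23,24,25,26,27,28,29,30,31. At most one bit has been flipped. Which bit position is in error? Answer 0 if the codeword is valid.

28

s1: b1⊕b3⊕b5⊕b7⊕b9⊕b11⊕b13⊕b15⊕b17⊕b19⊕b21⊕b23⊕b25⊕b27⊕b29⊕b31 = 0⊕0⊕1⊕1⊕1⊕0⊕0⊕0⊕0⊕0⊕0⊕1⊕1⊕1⊕0⊕0 = 0
s2: b2⊕b3⊕b6⊕b7⊕b10⊕b11⊕b14⊕b15⊕b18⊕b19⊕b22⊕b23⊕b26⊕b27⊕b30⊕b31 = 1⊕0⊕1⊕1⊕1⊕0⊕0⊕0⊕1⊕0⊕1⊕1⊕1⊕1⊕1⊕0 = 0
s4: b4⊕b5⊕b6⊕b7⊕b12⊕b13⊕b14⊕b15⊕b20⊕b21⊕b22⊕b23⊕b28⊕b29⊕b30⊕b31 = 1⊕1⊕1⊕1⊕1⊕0⊕0⊕0⊕0⊕0⊕1⊕1⊕1⊕0⊕1⊕0 = 1
s8: b8⊕b9⊕b10⊕b11⊕b12⊕b13⊕b14⊕b15⊕b24⊕b25⊕b26⊕b27⊕b28⊕b29⊕b30⊕b31 = 1⊕1⊕1⊕0⊕1⊕0⊕0⊕0⊕0⊕1⊕1⊕1⊕1⊕0⊕1⊕0 = 1
s16: b16⊕b17⊕b18⊕b19⊕b20⊕b21⊕b22⊕b23⊕b24⊕b25⊕b26⊕b27⊕b28⊕b29⊕b30⊕b31 = 1⊕0⊕1⊕0⊕0⊕0⊕1⊕1⊕0⊕1⊕1⊕1⊕1⊕0⊕1⊕0 = 1
Syndrome (s16...s1) = 11100 → position 28.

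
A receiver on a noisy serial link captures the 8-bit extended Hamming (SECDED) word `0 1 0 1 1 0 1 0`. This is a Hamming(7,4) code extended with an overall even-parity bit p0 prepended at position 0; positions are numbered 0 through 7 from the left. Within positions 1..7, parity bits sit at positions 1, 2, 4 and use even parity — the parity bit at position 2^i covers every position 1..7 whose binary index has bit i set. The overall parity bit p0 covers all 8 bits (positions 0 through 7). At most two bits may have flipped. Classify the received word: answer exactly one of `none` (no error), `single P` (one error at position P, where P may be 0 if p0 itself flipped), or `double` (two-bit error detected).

s1: b1⊕b3⊕b5⊕b7 = 1⊕1⊕0⊕0 = 0
s2: b2⊕b3⊕b6⊕b7 = 0⊕1⊕1⊕0 = 0
s4: b4⊕b5⊕b6⊕b7 = 1⊕0⊕1⊕0 = 0
Syndrome (s4...s1) = 000 → position 0 (no error).
Overall parity (XOR of all 8 bits, including p0): 0⊕1⊕0⊕1⊕1⊕0⊕1⊕0 = 0
Overall=0, syndrome position=0 → no error.

none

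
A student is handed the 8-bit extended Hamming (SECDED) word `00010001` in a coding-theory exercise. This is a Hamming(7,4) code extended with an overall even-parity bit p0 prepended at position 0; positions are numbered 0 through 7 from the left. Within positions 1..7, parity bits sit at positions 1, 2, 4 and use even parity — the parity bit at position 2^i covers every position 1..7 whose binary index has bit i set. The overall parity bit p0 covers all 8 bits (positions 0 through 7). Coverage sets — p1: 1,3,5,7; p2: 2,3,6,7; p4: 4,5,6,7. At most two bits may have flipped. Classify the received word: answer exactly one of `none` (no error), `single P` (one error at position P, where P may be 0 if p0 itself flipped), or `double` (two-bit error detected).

s1: b1⊕b3⊕b5⊕b7 = 0⊕1⊕0⊕1 = 0
s2: b2⊕b3⊕b6⊕b7 = 0⊕1⊕0⊕1 = 0
s4: b4⊕b5⊕b6⊕b7 = 0⊕0⊕0⊕1 = 1
Syndrome (s4...s1) = 100 → position 4.
Overall parity (XOR of all 8 bits, including p0): 0⊕0⊕0⊕1⊕0⊕0⊕0⊕1 = 0
Overall=0, syndrome position=4 → double-bit error detected (uncorrectable).

double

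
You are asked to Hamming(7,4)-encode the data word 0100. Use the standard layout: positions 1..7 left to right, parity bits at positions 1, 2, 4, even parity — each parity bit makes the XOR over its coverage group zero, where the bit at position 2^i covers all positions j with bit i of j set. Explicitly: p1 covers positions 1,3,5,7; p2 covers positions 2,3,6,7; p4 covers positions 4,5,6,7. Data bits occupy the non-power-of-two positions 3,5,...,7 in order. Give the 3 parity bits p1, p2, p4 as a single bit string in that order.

101

Place data bits at non-power-of-two positions: b3=0, b5=1, b6=0, b7=0.
p1 = XOR of data positions {3,5,7} = 0⊕1⊕0 = 1
p2 = XOR of data positions {3,6,7} = 0⊕0⊕0 = 0
p4 = XOR of data positions {5,6,7} = 1⊕0⊕0 = 1
Parity bits p1,p2,p4 = 101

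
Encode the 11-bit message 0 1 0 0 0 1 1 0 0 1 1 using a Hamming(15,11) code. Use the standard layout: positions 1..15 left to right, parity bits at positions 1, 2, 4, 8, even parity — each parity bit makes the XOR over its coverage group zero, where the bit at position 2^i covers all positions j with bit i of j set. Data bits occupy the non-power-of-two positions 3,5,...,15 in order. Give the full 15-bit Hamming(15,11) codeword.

Place data bits at non-power-of-two positions: b3=0, b5=1, b6=0, b7=0, b9=0, b10=1, b11=1, b12=0, b13=0, b14=1, b15=1.
p1 = XOR of data positions {3,5,7,9,11,13,15} = 0⊕1⊕0⊕0⊕1⊕0⊕1 = 1
p2 = XOR of data positions {3,6,7,10,11,14,15} = 0⊕0⊕0⊕1⊕1⊕1⊕1 = 0
p4 = XOR of data positions {5,6,7,12,13,14,15} = 1⊕0⊕0⊕0⊕0⊕1⊕1 = 1
p8 = XOR of data positions {9,10,11,12,13,14,15} = 0⊕1⊕1⊕0⊕0⊕1⊕1 = 0
Codeword b1..b15 = 100110000110011

100110000110011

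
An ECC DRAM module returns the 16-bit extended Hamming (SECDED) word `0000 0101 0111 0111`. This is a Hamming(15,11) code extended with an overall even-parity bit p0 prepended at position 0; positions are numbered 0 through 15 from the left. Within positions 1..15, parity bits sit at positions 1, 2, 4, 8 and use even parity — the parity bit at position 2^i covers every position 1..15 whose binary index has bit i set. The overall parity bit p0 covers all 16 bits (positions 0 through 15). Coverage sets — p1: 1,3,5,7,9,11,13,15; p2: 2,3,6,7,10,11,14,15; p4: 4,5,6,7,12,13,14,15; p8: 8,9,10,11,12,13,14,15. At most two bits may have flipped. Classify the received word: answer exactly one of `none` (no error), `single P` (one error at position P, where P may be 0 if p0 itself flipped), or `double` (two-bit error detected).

double

s1: b1⊕b3⊕b5⊕b7⊕b9⊕b11⊕b13⊕b15 = 0⊕0⊕1⊕1⊕1⊕1⊕1⊕1 = 0
s2: b2⊕b3⊕b6⊕b7⊕b10⊕b11⊕b14⊕b15 = 0⊕0⊕0⊕1⊕1⊕1⊕1⊕1 = 1
s4: b4⊕b5⊕b6⊕b7⊕b12⊕b13⊕b14⊕b15 = 0⊕1⊕0⊕1⊕0⊕1⊕1⊕1 = 1
s8: b8⊕b9⊕b10⊕b11⊕b12⊕b13⊕b14⊕b15 = 0⊕1⊕1⊕1⊕0⊕1⊕1⊕1 = 0
Syndrome (s8...s1) = 0110 → position 6.
Overall parity (XOR of all 16 bits, including p0): 0⊕0⊕0⊕0⊕0⊕1⊕0⊕1⊕0⊕1⊕1⊕1⊕0⊕1⊕1⊕1 = 0
Overall=0, syndrome position=6 → double-bit error detected (uncorrectable).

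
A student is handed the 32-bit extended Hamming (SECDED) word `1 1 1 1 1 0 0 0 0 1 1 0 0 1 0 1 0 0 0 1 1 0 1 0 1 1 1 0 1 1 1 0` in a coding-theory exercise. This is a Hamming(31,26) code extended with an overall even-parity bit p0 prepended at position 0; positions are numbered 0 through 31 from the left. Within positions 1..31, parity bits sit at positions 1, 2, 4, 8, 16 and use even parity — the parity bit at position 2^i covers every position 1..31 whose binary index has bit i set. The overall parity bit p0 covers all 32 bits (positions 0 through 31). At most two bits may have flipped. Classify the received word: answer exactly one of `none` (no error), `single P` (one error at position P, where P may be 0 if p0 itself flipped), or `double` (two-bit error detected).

s1: b1⊕b3⊕b5⊕b7⊕b9⊕b11⊕b13⊕b15⊕b17⊕b19⊕b21⊕b23⊕b25⊕b27⊕b29⊕b31 = 1⊕1⊕0⊕0⊕1⊕0⊕1⊕1⊕0⊕1⊕0⊕0⊕1⊕0⊕1⊕0 = 0
s2: b2⊕b3⊕b6⊕b7⊕b10⊕b11⊕b14⊕b15⊕b18⊕b19⊕b22⊕b23⊕b26⊕b27⊕b30⊕b31 = 1⊕1⊕0⊕0⊕1⊕0⊕0⊕1⊕0⊕1⊕1⊕0⊕1⊕0⊕1⊕0 = 0
s4: b4⊕b5⊕b6⊕b7⊕b12⊕b13⊕b14⊕b15⊕b20⊕b21⊕b22⊕b23⊕b28⊕b29⊕b30⊕b31 = 1⊕0⊕0⊕0⊕0⊕1⊕0⊕1⊕1⊕0⊕1⊕0⊕1⊕1⊕1⊕0 = 0
s8: b8⊕b9⊕b10⊕b11⊕b12⊕b13⊕b14⊕b15⊕b24⊕b25⊕b26⊕b27⊕b28⊕b29⊕b30⊕b31 = 0⊕1⊕1⊕0⊕0⊕1⊕0⊕1⊕1⊕1⊕1⊕0⊕1⊕1⊕1⊕0 = 0
s16: b16⊕b17⊕b18⊕b19⊕b20⊕b21⊕b22⊕b23⊕b24⊕b25⊕b26⊕b27⊕b28⊕b29⊕b30⊕b31 = 0⊕0⊕0⊕1⊕1⊕0⊕1⊕0⊕1⊕1⊕1⊕0⊕1⊕1⊕1⊕0 = 1
Syndrome (s16...s1) = 10000 → position 16.
Overall parity (XOR of all 32 bits, including p0): 1⊕1⊕1⊕1⊕1⊕0⊕0⊕0⊕0⊕1⊕1⊕0⊕0⊕1⊕0⊕1⊕0⊕0⊕0⊕1⊕1⊕0⊕1⊕0⊕1⊕1⊕1⊕0⊕1⊕1⊕1⊕0 = 0
Overall=0, syndrome position=16 → double-bit error detected (uncorrectable).

double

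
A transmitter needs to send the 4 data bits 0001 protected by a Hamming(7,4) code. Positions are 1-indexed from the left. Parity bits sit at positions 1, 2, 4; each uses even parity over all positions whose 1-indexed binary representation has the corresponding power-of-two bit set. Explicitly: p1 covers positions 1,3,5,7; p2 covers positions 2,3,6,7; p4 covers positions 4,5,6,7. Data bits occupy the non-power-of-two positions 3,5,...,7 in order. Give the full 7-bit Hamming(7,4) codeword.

Place data bits at non-power-of-two positions: b3=0, b5=0, b6=0, b7=1.
p1 = XOR of data positions {3,5,7} = 0⊕0⊕1 = 1
p2 = XOR of data positions {3,6,7} = 0⊕0⊕1 = 1
p4 = XOR of data positions {5,6,7} = 0⊕0⊕1 = 1
Codeword b1..b7 = 1101001

1101001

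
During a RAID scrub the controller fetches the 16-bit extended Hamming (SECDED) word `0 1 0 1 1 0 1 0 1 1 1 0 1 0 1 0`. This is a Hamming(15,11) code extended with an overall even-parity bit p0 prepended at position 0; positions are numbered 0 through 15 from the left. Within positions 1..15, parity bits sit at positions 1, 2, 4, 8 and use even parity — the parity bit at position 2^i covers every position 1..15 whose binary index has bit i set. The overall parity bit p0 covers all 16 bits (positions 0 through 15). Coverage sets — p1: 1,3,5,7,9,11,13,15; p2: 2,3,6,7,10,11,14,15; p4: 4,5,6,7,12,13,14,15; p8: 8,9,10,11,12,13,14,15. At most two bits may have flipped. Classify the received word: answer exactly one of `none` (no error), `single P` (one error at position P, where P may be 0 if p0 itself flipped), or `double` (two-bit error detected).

s1: b1⊕b3⊕b5⊕b7⊕b9⊕b11⊕b13⊕b15 = 1⊕1⊕0⊕0⊕1⊕0⊕0⊕0 = 1
s2: b2⊕b3⊕b6⊕b7⊕b10⊕b11⊕b14⊕b15 = 0⊕1⊕1⊕0⊕1⊕0⊕1⊕0 = 0
s4: b4⊕b5⊕b6⊕b7⊕b12⊕b13⊕b14⊕b15 = 1⊕0⊕1⊕0⊕1⊕0⊕1⊕0 = 0
s8: b8⊕b9⊕b10⊕b11⊕b12⊕b13⊕b14⊕b15 = 1⊕1⊕1⊕0⊕1⊕0⊕1⊕0 = 1
Syndrome (s8...s1) = 1001 → position 9.
Overall parity (XOR of all 16 bits, including p0): 0⊕1⊕0⊕1⊕1⊕0⊕1⊕0⊕1⊕1⊕1⊕0⊕1⊕0⊕1⊕0 = 1
Overall=1, syndrome position=9 → single-bit error at position 9.

single 9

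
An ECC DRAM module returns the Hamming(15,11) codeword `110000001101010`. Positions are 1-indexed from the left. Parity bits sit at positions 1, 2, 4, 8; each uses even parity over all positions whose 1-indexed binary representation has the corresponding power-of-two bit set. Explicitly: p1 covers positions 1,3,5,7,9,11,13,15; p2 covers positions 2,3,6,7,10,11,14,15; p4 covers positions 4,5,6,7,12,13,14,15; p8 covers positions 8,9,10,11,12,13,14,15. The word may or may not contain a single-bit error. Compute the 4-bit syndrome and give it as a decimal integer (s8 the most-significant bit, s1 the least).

s1: b1⊕b3⊕b5⊕b7⊕b9⊕b11⊕b13⊕b15 = 1⊕0⊕0⊕0⊕1⊕0⊕0⊕0 = 0
s2: b2⊕b3⊕b6⊕b7⊕b10⊕b11⊕b14⊕b15 = 1⊕0⊕0⊕0⊕1⊕0⊕1⊕0 = 1
s4: b4⊕b5⊕b6⊕b7⊕b12⊕b13⊕b14⊕b15 = 0⊕0⊕0⊕0⊕1⊕0⊕1⊕0 = 0
s8: b8⊕b9⊕b10⊕b11⊕b12⊕b13⊕b14⊕b15 = 0⊕1⊕1⊕0⊕1⊕0⊕1⊕0 = 0
Syndrome (s8...s1) = 0010 → position 2.

2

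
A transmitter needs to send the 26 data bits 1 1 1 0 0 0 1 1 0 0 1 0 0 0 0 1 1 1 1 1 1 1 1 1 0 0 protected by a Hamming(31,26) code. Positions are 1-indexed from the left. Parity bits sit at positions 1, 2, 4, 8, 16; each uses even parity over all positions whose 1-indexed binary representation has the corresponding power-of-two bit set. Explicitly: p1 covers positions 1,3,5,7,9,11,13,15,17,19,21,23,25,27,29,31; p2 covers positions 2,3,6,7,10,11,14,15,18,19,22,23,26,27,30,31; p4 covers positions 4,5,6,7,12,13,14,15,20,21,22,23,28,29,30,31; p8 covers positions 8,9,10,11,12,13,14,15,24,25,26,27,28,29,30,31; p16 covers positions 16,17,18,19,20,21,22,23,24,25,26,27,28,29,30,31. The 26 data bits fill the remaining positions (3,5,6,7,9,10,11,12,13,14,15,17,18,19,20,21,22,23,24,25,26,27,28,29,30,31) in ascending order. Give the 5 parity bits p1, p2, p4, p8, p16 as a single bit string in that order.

10111

Place data bits at non-power-of-two positions: b3=1, b5=1, b6=1, b7=0, b9=0, b10=0, b11=1, b12=1, b13=0, b14=0, b15=1, b17=0, b18=0, b19=0, b20=0, b21=1, b22=1, b23=1, b24=1, b25=1, b26=1, b27=1, b28=1, b29=1, b30=0, b31=0.
p1 = XOR of data positions {3,5,7,9,11,13,15,17,19,21,23,25,27,29,31} = 1⊕1⊕0⊕0⊕1⊕0⊕1⊕0⊕0⊕1⊕1⊕1⊕1⊕1⊕0 = 1
p2 = XOR of data positions {3,6,7,10,11,14,15,18,19,22,23,26,27,30,31} = 1⊕1⊕0⊕0⊕1⊕0⊕1⊕0⊕0⊕1⊕1⊕1⊕1⊕0⊕0 = 0
p4 = XOR of data positions {5,6,7,12,13,14,15,20,21,22,23,28,29,30,31} = 1⊕1⊕0⊕1⊕0⊕0⊕1⊕0⊕1⊕1⊕1⊕1⊕1⊕0⊕0 = 1
p8 = XOR of data positions {9,10,11,12,13,14,15,24,25,26,27,28,29,30,31} = 0⊕0⊕1⊕1⊕0⊕0⊕1⊕1⊕1⊕1⊕1⊕1⊕1⊕0⊕0 = 1
p16 = XOR of data positions {17,18,19,20,21,22,23,24,25,26,27,28,29,30,31} = 0⊕0⊕0⊕0⊕1⊕1⊕1⊕1⊕1⊕1⊕1⊕1⊕1⊕0⊕0 = 1
Parity bits p1,p2,p4,p8,p16 = 10111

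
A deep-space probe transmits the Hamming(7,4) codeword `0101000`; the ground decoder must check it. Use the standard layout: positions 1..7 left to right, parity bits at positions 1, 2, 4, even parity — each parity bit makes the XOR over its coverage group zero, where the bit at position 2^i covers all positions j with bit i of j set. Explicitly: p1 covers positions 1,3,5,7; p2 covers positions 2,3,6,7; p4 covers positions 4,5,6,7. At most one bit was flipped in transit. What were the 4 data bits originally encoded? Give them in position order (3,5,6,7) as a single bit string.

s1: b1⊕b3⊕b5⊕b7 = 0⊕0⊕0⊕0 = 0
s2: b2⊕b3⊕b6⊕b7 = 1⊕0⊕0⊕0 = 1
s4: b4⊕b5⊕b6⊕b7 = 1⊕0⊕0⊕0 = 1
Syndrome (s4...s1) = 110 → position 6.
Flip bit 6: corrected codeword = 0101010
Data bits at positions 3,5,6,7: 0010

0010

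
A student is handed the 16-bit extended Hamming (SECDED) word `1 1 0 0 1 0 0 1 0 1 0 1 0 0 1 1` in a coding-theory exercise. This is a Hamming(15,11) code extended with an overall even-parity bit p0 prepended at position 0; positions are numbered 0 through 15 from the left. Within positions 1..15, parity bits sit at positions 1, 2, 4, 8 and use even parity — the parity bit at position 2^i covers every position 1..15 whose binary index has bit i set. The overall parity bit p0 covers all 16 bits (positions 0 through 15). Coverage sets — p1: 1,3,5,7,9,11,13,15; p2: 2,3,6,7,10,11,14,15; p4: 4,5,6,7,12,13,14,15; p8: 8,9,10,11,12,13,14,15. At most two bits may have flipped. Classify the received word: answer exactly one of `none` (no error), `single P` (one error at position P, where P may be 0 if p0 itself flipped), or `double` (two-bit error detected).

double

s1: b1⊕b3⊕b5⊕b7⊕b9⊕b11⊕b13⊕b15 = 1⊕0⊕0⊕1⊕1⊕1⊕0⊕1 = 1
s2: b2⊕b3⊕b6⊕b7⊕b10⊕b11⊕b14⊕b15 = 0⊕0⊕0⊕1⊕0⊕1⊕1⊕1 = 0
s4: b4⊕b5⊕b6⊕b7⊕b12⊕b13⊕b14⊕b15 = 1⊕0⊕0⊕1⊕0⊕0⊕1⊕1 = 0
s8: b8⊕b9⊕b10⊕b11⊕b12⊕b13⊕b14⊕b15 = 0⊕1⊕0⊕1⊕0⊕0⊕1⊕1 = 0
Syndrome (s8...s1) = 0001 → position 1.
Overall parity (XOR of all 16 bits, including p0): 1⊕1⊕0⊕0⊕1⊕0⊕0⊕1⊕0⊕1⊕0⊕1⊕0⊕0⊕1⊕1 = 0
Overall=0, syndrome position=1 → double-bit error detected (uncorrectable).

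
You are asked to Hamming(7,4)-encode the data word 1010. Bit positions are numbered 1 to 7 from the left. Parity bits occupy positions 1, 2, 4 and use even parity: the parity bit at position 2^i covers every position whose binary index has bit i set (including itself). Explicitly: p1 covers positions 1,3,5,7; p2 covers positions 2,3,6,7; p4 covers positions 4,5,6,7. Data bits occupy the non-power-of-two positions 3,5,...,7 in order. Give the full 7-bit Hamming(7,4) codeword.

Place data bits at non-power-of-two positions: b3=1, b5=0, b6=1, b7=0.
p1 = XOR of data positions {3,5,7} = 1⊕0⊕0 = 1
p2 = XOR of data positions {3,6,7} = 1⊕1⊕0 = 0
p4 = XOR of data positions {5,6,7} = 0⊕1⊕0 = 1
Codeword b1..b7 = 1011010

1011010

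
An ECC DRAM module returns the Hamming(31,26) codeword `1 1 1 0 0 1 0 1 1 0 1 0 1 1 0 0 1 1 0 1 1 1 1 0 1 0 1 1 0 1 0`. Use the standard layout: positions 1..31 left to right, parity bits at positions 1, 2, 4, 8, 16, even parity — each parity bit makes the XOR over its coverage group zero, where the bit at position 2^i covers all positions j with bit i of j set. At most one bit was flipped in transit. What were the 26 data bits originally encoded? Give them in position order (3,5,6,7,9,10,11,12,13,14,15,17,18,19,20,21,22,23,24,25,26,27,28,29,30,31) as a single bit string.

s1: b1⊕b3⊕b5⊕b7⊕b9⊕b11⊕b13⊕b15⊕b17⊕b19⊕b21⊕b23⊕b25⊕b27⊕b29⊕b31 = 1⊕1⊕0⊕0⊕1⊕1⊕1⊕0⊕1⊕0⊕1⊕1⊕1⊕1⊕0⊕0 = 0
s2: b2⊕b3⊕b6⊕b7⊕b10⊕b11⊕b14⊕b15⊕b18⊕b19⊕b22⊕b23⊕b26⊕b27⊕b30⊕b31 = 1⊕1⊕1⊕0⊕0⊕1⊕1⊕0⊕1⊕0⊕1⊕1⊕0⊕1⊕1⊕0 = 0
s4: b4⊕b5⊕b6⊕b7⊕b12⊕b13⊕b14⊕b15⊕b20⊕b21⊕b22⊕b23⊕b28⊕b29⊕b30⊕b31 = 0⊕0⊕1⊕0⊕0⊕1⊕1⊕0⊕1⊕1⊕1⊕1⊕1⊕0⊕1⊕0 = 1
s8: b8⊕b9⊕b10⊕b11⊕b12⊕b13⊕b14⊕b15⊕b24⊕b25⊕b26⊕b27⊕b28⊕b29⊕b30⊕b31 = 1⊕1⊕0⊕1⊕0⊕1⊕1⊕0⊕0⊕1⊕0⊕1⊕1⊕0⊕1⊕0 = 1
s16: b16⊕b17⊕b18⊕b19⊕b20⊕b21⊕b22⊕b23⊕b24⊕b25⊕b26⊕b27⊕b28⊕b29⊕b30⊕b31 = 0⊕1⊕1⊕0⊕1⊕1⊕1⊕1⊕0⊕1⊕0⊕1⊕1⊕0⊕1⊕0 = 0
Syndrome (s16...s1) = 01100 → position 12.
Flip bit 12: corrected codeword = 1110010110111100110111101011010
Data bits at positions 3,5,6,7,9,10,11,12,13,14,15,17,18,19,20,21,22,23,24,25,26,27,28,29,30,31: 10101011110110111101011010

10101011110110111101011010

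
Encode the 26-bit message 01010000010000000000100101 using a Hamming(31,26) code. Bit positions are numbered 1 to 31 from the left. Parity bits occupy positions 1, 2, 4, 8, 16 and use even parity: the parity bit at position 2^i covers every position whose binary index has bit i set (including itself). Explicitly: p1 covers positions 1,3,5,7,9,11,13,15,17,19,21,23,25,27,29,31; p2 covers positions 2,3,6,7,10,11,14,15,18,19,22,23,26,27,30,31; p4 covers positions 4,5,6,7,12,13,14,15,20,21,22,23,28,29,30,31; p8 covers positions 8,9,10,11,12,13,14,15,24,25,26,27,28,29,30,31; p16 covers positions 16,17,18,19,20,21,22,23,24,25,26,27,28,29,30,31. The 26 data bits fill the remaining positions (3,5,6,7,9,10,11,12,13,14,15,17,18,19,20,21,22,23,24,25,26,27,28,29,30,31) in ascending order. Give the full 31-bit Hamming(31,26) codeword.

Place data bits at non-power-of-two positions: b3=0, b5=1, b6=0, b7=1, b9=0, b10=0, b11=0, b12=0, b13=0, b14=1, b15=0, b17=0, b18=0, b19=0, b20=0, b21=0, b22=0, b23=0, b24=0, b25=0, b26=1, b27=0, b28=0, b29=1, b30=0, b31=1.
p1 = XOR of data positions {3,5,7,9,11,13,15,17,19,21,23,25,27,29,31} = 0⊕1⊕1⊕0⊕0⊕0⊕0⊕0⊕0⊕0⊕0⊕0⊕0⊕1⊕1 = 0
p2 = XOR of data positions {3,6,7,10,11,14,15,18,19,22,23,26,27,30,31} = 0⊕0⊕1⊕0⊕0⊕1⊕0⊕0⊕0⊕0⊕0⊕1⊕0⊕0⊕1 = 0
p4 = XOR of data positions {5,6,7,12,13,14,15,20,21,22,23,28,29,30,31} = 1⊕0⊕1⊕0⊕0⊕1⊕0⊕0⊕0⊕0⊕0⊕0⊕1⊕0⊕1 = 1
p8 = XOR of data positions {9,10,11,12,13,14,15,24,25,26,27,28,29,30,31} = 0⊕0⊕0⊕0⊕0⊕1⊕0⊕0⊕0⊕1⊕0⊕0⊕1⊕0⊕1 = 0
p16 = XOR of data positions {17,18,19,20,21,22,23,24,25,26,27,28,29,30,31} = 0⊕0⊕0⊕0⊕0⊕0⊕0⊕0⊕0⊕1⊕0⊕0⊕1⊕0⊕1 = 1
Codeword b1..b31 = 0001101000000101000000000100101

0001101000000101000000000100101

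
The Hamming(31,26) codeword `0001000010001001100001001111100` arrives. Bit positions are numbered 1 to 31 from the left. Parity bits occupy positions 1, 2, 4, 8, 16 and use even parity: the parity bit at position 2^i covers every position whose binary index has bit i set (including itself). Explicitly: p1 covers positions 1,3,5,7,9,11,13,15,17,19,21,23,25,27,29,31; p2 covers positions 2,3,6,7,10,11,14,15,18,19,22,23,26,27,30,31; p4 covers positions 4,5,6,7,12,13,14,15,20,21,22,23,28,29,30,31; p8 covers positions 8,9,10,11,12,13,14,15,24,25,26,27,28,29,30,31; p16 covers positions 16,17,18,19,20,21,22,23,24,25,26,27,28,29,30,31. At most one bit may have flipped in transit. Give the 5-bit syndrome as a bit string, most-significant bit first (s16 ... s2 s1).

s1: b1⊕b3⊕b5⊕b7⊕b9⊕b11⊕b13⊕b15⊕b17⊕b19⊕b21⊕b23⊕b25⊕b27⊕b29⊕b31 = 0⊕0⊕0⊕0⊕1⊕0⊕1⊕0⊕1⊕0⊕0⊕0⊕1⊕1⊕1⊕0 = 0
s2: b2⊕b3⊕b6⊕b7⊕b10⊕b11⊕b14⊕b15⊕b18⊕b19⊕b22⊕b23⊕b26⊕b27⊕b30⊕b31 = 0⊕0⊕0⊕0⊕0⊕0⊕0⊕0⊕0⊕0⊕1⊕0⊕1⊕1⊕0⊕0 = 1
s4: b4⊕b5⊕b6⊕b7⊕b12⊕b13⊕b14⊕b15⊕b20⊕b21⊕b22⊕b23⊕b28⊕b29⊕b30⊕b31 = 1⊕0⊕0⊕0⊕0⊕1⊕0⊕0⊕0⊕0⊕1⊕0⊕1⊕1⊕0⊕0 = 1
s8: b8⊕b9⊕b10⊕b11⊕b12⊕b13⊕b14⊕b15⊕b24⊕b25⊕b26⊕b27⊕b28⊕b29⊕b30⊕b31 = 0⊕1⊕0⊕0⊕0⊕1⊕0⊕0⊕0⊕1⊕1⊕1⊕1⊕1⊕0⊕0 = 1
s16: b16⊕b17⊕b18⊕b19⊕b20⊕b21⊕b22⊕b23⊕b24⊕b25⊕b26⊕b27⊕b28⊕b29⊕b30⊕b31 = 1⊕1⊕0⊕0⊕0⊕0⊕1⊕0⊕0⊕1⊕1⊕1⊕1⊕1⊕0⊕0 = 0
Syndrome (s16...s1) = 01110 → position 14.

01110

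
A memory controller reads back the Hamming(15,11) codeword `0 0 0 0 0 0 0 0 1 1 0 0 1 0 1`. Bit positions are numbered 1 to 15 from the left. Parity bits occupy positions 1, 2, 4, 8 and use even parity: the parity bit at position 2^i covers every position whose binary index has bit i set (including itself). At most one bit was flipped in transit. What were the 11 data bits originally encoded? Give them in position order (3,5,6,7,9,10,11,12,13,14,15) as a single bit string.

00001100101

s1: b1⊕b3⊕b5⊕b7⊕b9⊕b11⊕b13⊕b15 = 0⊕0⊕0⊕0⊕1⊕0⊕1⊕1 = 1
s2: b2⊕b3⊕b6⊕b7⊕b10⊕b11⊕b14⊕b15 = 0⊕0⊕0⊕0⊕1⊕0⊕0⊕1 = 0
s4: b4⊕b5⊕b6⊕b7⊕b12⊕b13⊕b14⊕b15 = 0⊕0⊕0⊕0⊕0⊕1⊕0⊕1 = 0
s8: b8⊕b9⊕b10⊕b11⊕b12⊕b13⊕b14⊕b15 = 0⊕1⊕1⊕0⊕0⊕1⊕0⊕1 = 0
Syndrome (s8...s1) = 0001 → position 1.
Flip bit 1: corrected codeword = 100000001100101
Data bits at positions 3,5,6,7,9,10,11,12,13,14,15: 00001100101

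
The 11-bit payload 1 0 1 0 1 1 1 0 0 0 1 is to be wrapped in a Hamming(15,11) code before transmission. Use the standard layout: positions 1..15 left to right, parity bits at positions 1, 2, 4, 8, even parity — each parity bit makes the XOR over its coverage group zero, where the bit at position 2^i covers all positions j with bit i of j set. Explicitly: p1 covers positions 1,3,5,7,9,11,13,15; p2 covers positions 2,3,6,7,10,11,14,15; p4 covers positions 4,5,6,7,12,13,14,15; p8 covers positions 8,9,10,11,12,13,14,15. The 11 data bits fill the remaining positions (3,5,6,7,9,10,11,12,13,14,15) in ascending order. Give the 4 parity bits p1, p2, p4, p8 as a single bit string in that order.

0100

Place data bits at non-power-of-two positions: b3=1, b5=0, b6=1, b7=0, b9=1, b10=1, b11=1, b12=0, b13=0, b14=0, b15=1.
p1 = XOR of data positions {3,5,7,9,11,13,15} = 1⊕0⊕0⊕1⊕1⊕0⊕1 = 0
p2 = XOR of data positions {3,6,7,10,11,14,15} = 1⊕1⊕0⊕1⊕1⊕0⊕1 = 1
p4 = XOR of data positions {5,6,7,12,13,14,15} = 0⊕1⊕0⊕0⊕0⊕0⊕1 = 0
p8 = XOR of data positions {9,10,11,12,13,14,15} = 1⊕1⊕1⊕0⊕0⊕0⊕1 = 0
Parity bits p1,p2,p4,p8 = 0100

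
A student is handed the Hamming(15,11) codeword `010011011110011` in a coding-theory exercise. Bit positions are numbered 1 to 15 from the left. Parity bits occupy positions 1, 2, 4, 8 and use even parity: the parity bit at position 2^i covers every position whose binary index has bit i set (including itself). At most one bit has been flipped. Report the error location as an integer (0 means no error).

s1: b1⊕b3⊕b5⊕b7⊕b9⊕b11⊕b13⊕b15 = 0⊕0⊕1⊕0⊕1⊕1⊕0⊕1 = 0
s2: b2⊕b3⊕b6⊕b7⊕b10⊕b11⊕b14⊕b15 = 1⊕0⊕1⊕0⊕1⊕1⊕1⊕1 = 0
s4: b4⊕b5⊕b6⊕b7⊕b12⊕b13⊕b14⊕b15 = 0⊕1⊕1⊕0⊕0⊕0⊕1⊕1 = 0
s8: b8⊕b9⊕b10⊕b11⊕b12⊕b13⊕b14⊕b15 = 1⊕1⊕1⊕1⊕0⊕0⊕1⊕1 = 0
Syndrome (s8...s1) = 0000 → position 0 (no error).

0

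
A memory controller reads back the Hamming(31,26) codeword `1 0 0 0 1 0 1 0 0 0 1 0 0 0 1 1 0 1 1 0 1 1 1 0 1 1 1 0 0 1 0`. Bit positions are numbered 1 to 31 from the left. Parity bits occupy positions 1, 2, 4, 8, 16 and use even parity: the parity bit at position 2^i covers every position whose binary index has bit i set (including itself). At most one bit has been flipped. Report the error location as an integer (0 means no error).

s1: b1⊕b3⊕b5⊕b7⊕b9⊕b11⊕b13⊕b15⊕b17⊕b19⊕b21⊕b23⊕b25⊕b27⊕b29⊕b31 = 1⊕0⊕1⊕1⊕0⊕1⊕0⊕1⊕0⊕1⊕1⊕1⊕1⊕1⊕0⊕0 = 0
s2: b2⊕b3⊕b6⊕b7⊕b10⊕b11⊕b14⊕b15⊕b18⊕b19⊕b22⊕b23⊕b26⊕b27⊕b30⊕b31 = 0⊕0⊕0⊕1⊕0⊕1⊕0⊕1⊕1⊕1⊕1⊕1⊕1⊕1⊕1⊕0 = 0
s4: b4⊕b5⊕b6⊕b7⊕b12⊕b13⊕b14⊕b15⊕b20⊕b21⊕b22⊕b23⊕b28⊕b29⊕b30⊕b31 = 0⊕1⊕0⊕1⊕0⊕0⊕0⊕1⊕0⊕1⊕1⊕1⊕0⊕0⊕1⊕0 = 1
s8: b8⊕b9⊕b10⊕b11⊕b12⊕b13⊕b14⊕b15⊕b24⊕b25⊕b26⊕b27⊕b28⊕b29⊕b30⊕b31 = 0⊕0⊕0⊕1⊕0⊕0⊕0⊕1⊕0⊕1⊕1⊕1⊕0⊕0⊕1⊕0 = 0
s16: b16⊕b17⊕b18⊕b19⊕b20⊕b21⊕b22⊕b23⊕b24⊕b25⊕b26⊕b27⊕b28⊕b29⊕b30⊕b31 = 1⊕0⊕1⊕1⊕0⊕1⊕1⊕1⊕0⊕1⊕1⊕1⊕0⊕0⊕1⊕0 = 0
Syndrome (s16...s1) = 00100 → position 4.

4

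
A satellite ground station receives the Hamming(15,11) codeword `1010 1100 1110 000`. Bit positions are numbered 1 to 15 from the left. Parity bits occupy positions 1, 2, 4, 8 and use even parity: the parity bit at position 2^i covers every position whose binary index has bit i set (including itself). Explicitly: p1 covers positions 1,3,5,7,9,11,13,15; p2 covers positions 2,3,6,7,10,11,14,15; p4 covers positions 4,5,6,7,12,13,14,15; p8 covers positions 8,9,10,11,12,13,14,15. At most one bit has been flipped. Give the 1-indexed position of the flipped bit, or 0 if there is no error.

s1: b1⊕b3⊕b5⊕b7⊕b9⊕b11⊕b13⊕b15 = 1⊕1⊕1⊕0⊕1⊕1⊕0⊕0 = 1
s2: b2⊕b3⊕b6⊕b7⊕b10⊕b11⊕b14⊕b15 = 0⊕1⊕1⊕0⊕1⊕1⊕0⊕0 = 0
s4: b4⊕b5⊕b6⊕b7⊕b12⊕b13⊕b14⊕b15 = 0⊕1⊕1⊕0⊕0⊕0⊕0⊕0 = 0
s8: b8⊕b9⊕b10⊕b11⊕b12⊕b13⊕b14⊕b15 = 0⊕1⊕1⊕1⊕0⊕0⊕0⊕0 = 1
Syndrome (s8...s1) = 1001 → position 9.

9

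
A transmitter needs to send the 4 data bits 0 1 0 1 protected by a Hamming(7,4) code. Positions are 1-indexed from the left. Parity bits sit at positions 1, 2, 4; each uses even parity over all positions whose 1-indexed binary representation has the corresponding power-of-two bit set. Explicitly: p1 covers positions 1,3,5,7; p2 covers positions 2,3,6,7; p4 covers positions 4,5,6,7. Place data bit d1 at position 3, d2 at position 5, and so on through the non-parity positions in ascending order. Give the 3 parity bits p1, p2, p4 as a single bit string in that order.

010

Place data bits at non-power-of-two positions: b3=0, b5=1, b6=0, b7=1.
p1 = XOR of data positions {3,5,7} = 0⊕1⊕1 = 0
p2 = XOR of data positions {3,6,7} = 0⊕0⊕1 = 1
p4 = XOR of data positions {5,6,7} = 1⊕0⊕1 = 0
Parity bits p1,p2,p4 = 010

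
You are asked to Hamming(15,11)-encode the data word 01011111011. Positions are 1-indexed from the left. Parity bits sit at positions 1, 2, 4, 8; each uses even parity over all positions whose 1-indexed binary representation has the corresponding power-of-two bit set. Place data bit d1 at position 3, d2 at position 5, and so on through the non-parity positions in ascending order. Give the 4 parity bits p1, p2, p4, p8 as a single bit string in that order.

1110

Place data bits at non-power-of-two positions: b3=0, b5=1, b6=0, b7=1, b9=1, b10=1, b11=1, b12=1, b13=0, b14=1, b15=1.
p1 = XOR of data positions {3,5,7,9,11,13,15} = 0⊕1⊕1⊕1⊕1⊕0⊕1 = 1
p2 = XOR of data positions {3,6,7,10,11,14,15} = 0⊕0⊕1⊕1⊕1⊕1⊕1 = 1
p4 = XOR of data positions {5,6,7,12,13,14,15} = 1⊕0⊕1⊕1⊕0⊕1⊕1 = 1
p8 = XOR of data positions {9,10,11,12,13,14,15} = 1⊕1⊕1⊕1⊕0⊕1⊕1 = 0
Parity bits p1,p2,p4,p8 = 1110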